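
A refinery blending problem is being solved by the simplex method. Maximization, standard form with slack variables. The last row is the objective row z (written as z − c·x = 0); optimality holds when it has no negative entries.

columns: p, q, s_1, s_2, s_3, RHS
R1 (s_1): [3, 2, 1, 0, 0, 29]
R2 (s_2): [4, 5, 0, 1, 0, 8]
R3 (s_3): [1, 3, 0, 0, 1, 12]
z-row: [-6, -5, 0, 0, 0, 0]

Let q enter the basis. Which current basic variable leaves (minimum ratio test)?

Column q entries and ratios — s_1: 29/2 = 29/2; s_2: 8/5 = 8/5; s_3: 12/3 = 4.
Smallest ratio is 8/5 in the row of s_2, so s_2 leaves.

s_2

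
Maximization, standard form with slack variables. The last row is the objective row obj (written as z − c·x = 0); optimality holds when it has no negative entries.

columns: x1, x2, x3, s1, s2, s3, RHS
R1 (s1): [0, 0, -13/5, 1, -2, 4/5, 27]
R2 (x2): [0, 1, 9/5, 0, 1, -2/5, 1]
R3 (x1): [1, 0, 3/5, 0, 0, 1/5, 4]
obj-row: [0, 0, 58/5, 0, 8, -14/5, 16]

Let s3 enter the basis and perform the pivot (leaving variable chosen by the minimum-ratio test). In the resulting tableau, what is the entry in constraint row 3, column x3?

Ratio test on column s3 — row 1: 27/(4/5) = 135/4; row 2: entry -2/5 ≤ 0; row 3: 4/(1/5) = 20. Minimum is 20 at row 3 (x1 leaves); pivot element 1/5.
Divide row 3 by 1/5; eliminate column s3 from the other rows.
In the new row 3, the x3 entry is the old entry divided by the pivot: (3/5)/(1/5) = 3.

3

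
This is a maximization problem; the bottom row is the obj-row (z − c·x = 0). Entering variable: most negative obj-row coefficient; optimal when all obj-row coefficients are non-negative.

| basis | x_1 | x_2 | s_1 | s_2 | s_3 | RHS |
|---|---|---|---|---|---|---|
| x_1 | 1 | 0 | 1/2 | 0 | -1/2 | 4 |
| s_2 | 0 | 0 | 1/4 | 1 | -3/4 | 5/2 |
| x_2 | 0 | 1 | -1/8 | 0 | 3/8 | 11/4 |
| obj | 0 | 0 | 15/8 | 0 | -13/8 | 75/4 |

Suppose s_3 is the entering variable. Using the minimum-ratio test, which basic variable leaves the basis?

Column s_3 entries and ratios — x_1: -1/2 ≤ 0, skip; s_2: -3/4 ≤ 0, skip; x_2: (11/4)/(3/8) = 22/3.
Smallest ratio is 22/3 in the row of x_2, so x_2 leaves.

x_2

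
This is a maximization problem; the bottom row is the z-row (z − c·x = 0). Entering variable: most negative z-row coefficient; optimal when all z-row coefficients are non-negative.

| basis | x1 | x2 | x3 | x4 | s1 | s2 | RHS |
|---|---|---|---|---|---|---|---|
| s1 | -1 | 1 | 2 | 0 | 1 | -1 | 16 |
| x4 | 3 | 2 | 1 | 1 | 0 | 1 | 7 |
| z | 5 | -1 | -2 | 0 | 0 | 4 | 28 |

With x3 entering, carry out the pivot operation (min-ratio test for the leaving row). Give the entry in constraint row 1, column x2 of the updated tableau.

Ratio test on column x3 — row 1: 16/2 = 8; row 2: 7/1 = 7. Minimum is 7 at row 2 (x4 leaves); pivot element 1.
Divide row 2 by 1; eliminate column x3 from the other rows.
Row 1 update in column x2: 1 − 2·2 = -3.

-3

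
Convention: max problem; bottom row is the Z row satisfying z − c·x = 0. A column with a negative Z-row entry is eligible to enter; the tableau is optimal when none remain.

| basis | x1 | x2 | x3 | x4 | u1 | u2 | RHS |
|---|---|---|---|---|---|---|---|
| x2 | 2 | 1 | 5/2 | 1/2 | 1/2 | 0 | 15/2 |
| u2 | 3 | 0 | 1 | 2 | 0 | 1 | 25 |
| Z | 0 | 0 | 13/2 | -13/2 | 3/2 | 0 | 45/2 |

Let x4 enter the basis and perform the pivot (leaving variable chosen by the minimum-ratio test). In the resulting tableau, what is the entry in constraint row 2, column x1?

Ratio test on column x4 — row 1: (15/2)/(1/2) = 15; row 2: 25/2 = 25/2. Minimum is 25/2 at row 2 (u2 leaves); pivot element 2.
Divide row 2 by 2; eliminate column x4 from the other rows.
In the new row 2, the x1 entry is the old entry divided by the pivot: 3/2 = 3/2.

3/2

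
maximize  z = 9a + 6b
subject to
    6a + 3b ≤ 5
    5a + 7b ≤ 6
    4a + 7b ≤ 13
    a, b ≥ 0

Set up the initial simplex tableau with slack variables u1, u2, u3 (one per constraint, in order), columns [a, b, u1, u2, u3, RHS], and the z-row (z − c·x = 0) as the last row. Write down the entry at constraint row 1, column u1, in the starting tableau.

1

Slack u1 belongs to constraint 1; its column is the unit vector e_1, so the entry in row 1 is 1.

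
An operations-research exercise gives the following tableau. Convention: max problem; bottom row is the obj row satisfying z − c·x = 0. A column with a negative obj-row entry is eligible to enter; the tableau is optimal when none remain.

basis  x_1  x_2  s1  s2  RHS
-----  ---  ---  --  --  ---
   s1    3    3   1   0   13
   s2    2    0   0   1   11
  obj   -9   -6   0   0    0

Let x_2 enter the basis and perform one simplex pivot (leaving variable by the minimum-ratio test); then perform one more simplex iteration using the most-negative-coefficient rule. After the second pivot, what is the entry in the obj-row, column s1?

Ratio test on column x_2 — row 1: 13/3 = 13/3; row 2: entry 0 ≤ 0. Minimum is 13/3 at row 1 (s1 leaves); pivot element 3.
Divide row 1 by 3; eliminate column x_2 from the other rows.
Second iteration: most negative obj-row entry is -3 in column x_1, so x_1 enters.
Ratio test on column x_1 — row 1: (13/3)/1 = 13/3; row 2: 11/2 = 11/2. Minimum is 13/3 at row 1 (x_2 leaves); pivot element 1.
Divide row 1 by 1; eliminate column x_1 from the other rows.
After both pivots, the entry at the obj-row, column s1 is 3.

3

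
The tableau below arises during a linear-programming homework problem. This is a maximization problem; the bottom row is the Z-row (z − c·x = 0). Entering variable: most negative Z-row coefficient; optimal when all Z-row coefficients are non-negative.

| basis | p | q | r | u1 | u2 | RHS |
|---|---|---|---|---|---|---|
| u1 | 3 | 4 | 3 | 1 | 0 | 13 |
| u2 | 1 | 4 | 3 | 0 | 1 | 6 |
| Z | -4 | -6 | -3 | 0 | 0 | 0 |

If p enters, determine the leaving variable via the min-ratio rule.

Column p entries and ratios — u1: 13/3 = 13/3; u2: 6/1 = 6.
Smallest ratio is 13/3 in the row of u1, so u1 leaves.

u1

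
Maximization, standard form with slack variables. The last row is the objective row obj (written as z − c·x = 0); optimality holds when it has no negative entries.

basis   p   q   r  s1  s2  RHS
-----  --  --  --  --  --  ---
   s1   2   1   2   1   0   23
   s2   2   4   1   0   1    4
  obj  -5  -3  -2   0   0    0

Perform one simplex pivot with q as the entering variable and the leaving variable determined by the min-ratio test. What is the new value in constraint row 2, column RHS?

1

Ratio test on column q — row 1: 23/1 = 23; row 2: 4/4 = 1. Minimum is 1 at row 2 (s2 leaves); pivot element 4.
Divide row 2 by 4; eliminate column q from the other rows.
In the new row 2, the RHS entry is the old entry divided by the pivot: 4/4 = 1.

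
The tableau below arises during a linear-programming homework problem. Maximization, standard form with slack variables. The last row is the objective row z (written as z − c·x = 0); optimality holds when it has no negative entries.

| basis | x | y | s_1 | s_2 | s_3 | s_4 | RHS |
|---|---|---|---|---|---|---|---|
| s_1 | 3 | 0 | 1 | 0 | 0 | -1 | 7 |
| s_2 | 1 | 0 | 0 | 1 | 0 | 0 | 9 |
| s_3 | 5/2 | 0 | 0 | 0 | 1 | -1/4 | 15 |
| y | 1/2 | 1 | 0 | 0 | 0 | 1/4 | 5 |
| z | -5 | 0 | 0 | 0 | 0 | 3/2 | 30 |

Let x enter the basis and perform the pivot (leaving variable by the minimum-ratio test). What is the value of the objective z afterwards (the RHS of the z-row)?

125/3

Ratio test on column x — row 1: 7/3 = 7/3; row 2: 9/1 = 9; row 3: 15/(5/2) = 6; row 4: 5/(1/2) = 10. Minimum is 7/3 at row 1 (s_1 leaves); pivot element 3.
Pivot on row 1; the z-row RHS becomes 30 − (-5)·(7/3) = 125/3.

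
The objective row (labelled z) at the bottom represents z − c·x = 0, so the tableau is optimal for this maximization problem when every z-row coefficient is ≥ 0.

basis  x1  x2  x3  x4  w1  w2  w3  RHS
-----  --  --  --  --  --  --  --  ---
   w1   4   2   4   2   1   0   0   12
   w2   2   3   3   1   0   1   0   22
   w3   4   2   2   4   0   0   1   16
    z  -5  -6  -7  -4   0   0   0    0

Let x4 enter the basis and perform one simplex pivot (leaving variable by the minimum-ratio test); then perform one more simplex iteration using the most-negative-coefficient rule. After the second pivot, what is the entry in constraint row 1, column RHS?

Ratio test on column x4 — row 1: 12/2 = 6; row 2: 22/1 = 22; row 3: 16/4 = 4. Minimum is 4 at row 3 (w3 leaves); pivot element 4.
Divide row 3 by 4; eliminate column x4 from the other rows.
Second iteration: most negative z-row entry is -5 in column x3, so x3 enters.
Ratio test on column x3 — row 1: 4/3 = 4/3; row 2: 18/(5/2) = 36/5; row 3: 4/(1/2) = 8. Minimum is 4/3 at row 1 (w1 leaves); pivot element 3.
Divide row 1 by 3; eliminate column x3 from the other rows.
After both pivots, the entry at constraint row 1, column RHS is 4/3.

4/3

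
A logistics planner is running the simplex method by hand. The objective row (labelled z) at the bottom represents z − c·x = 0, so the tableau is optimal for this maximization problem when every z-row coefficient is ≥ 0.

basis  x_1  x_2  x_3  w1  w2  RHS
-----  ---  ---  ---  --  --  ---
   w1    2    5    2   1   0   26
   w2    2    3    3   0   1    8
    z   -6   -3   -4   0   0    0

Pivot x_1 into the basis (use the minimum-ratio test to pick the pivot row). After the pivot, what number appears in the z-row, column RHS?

Ratio test on column x_1 — row 1: 26/2 = 13; row 2: 8/2 = 4. Minimum is 4 at row 2 (w2 leaves); pivot element 2.
Divide row 2 by 2; eliminate column x_1 from the other rows.
z-row update in column RHS: 0 − (-6)·4 = 24.

24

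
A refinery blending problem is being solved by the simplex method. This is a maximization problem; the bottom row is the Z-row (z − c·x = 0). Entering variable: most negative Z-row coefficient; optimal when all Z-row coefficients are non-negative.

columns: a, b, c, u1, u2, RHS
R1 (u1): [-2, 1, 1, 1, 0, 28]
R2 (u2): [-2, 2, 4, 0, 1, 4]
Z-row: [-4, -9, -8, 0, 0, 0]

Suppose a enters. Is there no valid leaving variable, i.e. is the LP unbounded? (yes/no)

yes

Every constraint-row entry in column a is ≤ 0, so increasing a is unbounded.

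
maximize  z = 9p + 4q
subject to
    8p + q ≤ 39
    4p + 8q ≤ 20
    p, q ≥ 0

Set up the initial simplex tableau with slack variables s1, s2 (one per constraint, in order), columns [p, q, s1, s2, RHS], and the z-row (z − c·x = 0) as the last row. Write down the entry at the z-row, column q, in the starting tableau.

-4

The z-row carries the negated objective coefficients: the q entry is -4.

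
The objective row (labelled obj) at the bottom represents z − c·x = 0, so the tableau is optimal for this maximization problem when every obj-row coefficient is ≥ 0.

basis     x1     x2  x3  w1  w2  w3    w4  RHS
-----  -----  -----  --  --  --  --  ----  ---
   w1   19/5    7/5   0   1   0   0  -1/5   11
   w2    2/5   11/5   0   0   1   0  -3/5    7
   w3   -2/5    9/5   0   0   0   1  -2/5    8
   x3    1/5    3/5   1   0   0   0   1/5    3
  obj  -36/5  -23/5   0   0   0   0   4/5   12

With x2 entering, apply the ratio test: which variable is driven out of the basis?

w2

Column x2 entries and ratios — w1: 11/(7/5) = 55/7; w2: 7/(11/5) = 35/11; w3: 8/(9/5) = 40/9; x3: 3/(3/5) = 5.
Smallest ratio is 35/11 in the row of w2, so w2 leaves.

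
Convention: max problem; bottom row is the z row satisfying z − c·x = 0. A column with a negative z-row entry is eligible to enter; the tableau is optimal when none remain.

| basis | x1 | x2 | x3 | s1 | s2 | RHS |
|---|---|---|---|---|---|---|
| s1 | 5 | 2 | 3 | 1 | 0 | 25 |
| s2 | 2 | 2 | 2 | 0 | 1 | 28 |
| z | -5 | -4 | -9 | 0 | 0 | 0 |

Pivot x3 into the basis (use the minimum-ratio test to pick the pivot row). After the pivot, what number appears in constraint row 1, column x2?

Ratio test on column x3 — row 1: 25/3 = 25/3; row 2: 28/2 = 14. Minimum is 25/3 at row 1 (s1 leaves); pivot element 3.
Divide row 1 by 3; eliminate column x3 from the other rows.
In the new row 1, the x2 entry is the old entry divided by the pivot: 2/3 = 2/3.

2/3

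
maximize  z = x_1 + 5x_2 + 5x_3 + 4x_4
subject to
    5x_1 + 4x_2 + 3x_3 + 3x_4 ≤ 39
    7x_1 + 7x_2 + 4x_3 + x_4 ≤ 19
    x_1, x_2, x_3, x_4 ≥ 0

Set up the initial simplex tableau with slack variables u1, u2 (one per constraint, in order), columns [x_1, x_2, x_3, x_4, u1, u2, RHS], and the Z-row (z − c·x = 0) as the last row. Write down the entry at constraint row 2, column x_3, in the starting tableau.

Constraint 2 has coefficient 4 on x_3.

4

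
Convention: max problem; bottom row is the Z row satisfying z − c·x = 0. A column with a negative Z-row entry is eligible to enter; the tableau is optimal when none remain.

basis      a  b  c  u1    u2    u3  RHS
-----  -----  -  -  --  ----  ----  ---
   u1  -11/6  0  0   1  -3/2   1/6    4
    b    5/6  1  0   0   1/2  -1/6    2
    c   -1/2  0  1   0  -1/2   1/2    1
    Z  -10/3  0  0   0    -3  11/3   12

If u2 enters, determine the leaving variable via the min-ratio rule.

b

Column u2 entries and ratios — u1: -3/2 ≤ 0, skip; b: 2/(1/2) = 4; c: -1/2 ≤ 0, skip.
Smallest ratio is 4 in the row of b, so b leaves.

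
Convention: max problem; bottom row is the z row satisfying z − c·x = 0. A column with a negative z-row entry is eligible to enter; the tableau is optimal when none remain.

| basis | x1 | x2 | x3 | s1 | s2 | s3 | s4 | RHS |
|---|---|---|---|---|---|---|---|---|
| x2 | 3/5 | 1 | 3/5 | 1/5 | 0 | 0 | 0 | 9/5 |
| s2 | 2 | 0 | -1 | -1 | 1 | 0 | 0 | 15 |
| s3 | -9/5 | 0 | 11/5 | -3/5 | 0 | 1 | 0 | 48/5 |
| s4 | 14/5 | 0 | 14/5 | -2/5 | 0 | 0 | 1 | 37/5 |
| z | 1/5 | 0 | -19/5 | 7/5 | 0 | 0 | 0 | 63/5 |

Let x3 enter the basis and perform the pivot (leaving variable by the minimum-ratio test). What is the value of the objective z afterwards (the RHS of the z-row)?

317/14

Ratio test on column x3 — row 1: (9/5)/(3/5) = 3; row 2: entry -1 ≤ 0; row 3: (48/5)/(11/5) = 48/11; row 4: (37/5)/(14/5) = 37/14. Minimum is 37/14 at row 4 (s4 leaves); pivot element 14/5.
Pivot on row 4; the z-row RHS becomes 63/5 − (-19/5)·(37/14) = 317/14.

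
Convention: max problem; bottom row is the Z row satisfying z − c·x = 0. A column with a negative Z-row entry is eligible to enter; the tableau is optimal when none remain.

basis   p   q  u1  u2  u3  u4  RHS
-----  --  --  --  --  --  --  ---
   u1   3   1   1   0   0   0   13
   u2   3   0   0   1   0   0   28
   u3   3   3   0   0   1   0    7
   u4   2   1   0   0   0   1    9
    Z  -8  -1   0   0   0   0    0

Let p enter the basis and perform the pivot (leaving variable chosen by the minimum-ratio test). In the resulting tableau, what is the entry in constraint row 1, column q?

-2

Ratio test on column p — row 1: 13/3 = 13/3; row 2: 28/3 = 28/3; row 3: 7/3 = 7/3; row 4: 9/2 = 9/2. Minimum is 7/3 at row 3 (u3 leaves); pivot element 3.
Divide row 3 by 3; eliminate column p from the other rows.
Row 1 update in column q: 1 − 3·1 = -2.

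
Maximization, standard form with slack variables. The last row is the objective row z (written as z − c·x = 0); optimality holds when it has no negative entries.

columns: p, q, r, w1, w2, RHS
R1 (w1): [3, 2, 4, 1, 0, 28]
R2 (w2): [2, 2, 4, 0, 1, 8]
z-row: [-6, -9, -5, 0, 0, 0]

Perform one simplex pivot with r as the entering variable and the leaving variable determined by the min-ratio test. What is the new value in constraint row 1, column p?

1

Ratio test on column r — row 1: 28/4 = 7; row 2: 8/4 = 2. Minimum is 2 at row 2 (w2 leaves); pivot element 4.
Divide row 2 by 4; eliminate column r from the other rows.
Row 1 update in column p: 3 − 4·(1/2) = 1.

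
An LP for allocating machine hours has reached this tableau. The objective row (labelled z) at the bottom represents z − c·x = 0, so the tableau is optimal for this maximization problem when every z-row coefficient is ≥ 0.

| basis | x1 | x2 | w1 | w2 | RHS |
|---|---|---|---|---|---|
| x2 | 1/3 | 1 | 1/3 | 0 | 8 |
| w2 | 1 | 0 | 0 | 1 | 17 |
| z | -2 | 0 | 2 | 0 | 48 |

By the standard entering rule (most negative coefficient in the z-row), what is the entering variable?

Negative z-row entries: x1: -2.
The most negative is -2 in column x1, so x1 enters.

x1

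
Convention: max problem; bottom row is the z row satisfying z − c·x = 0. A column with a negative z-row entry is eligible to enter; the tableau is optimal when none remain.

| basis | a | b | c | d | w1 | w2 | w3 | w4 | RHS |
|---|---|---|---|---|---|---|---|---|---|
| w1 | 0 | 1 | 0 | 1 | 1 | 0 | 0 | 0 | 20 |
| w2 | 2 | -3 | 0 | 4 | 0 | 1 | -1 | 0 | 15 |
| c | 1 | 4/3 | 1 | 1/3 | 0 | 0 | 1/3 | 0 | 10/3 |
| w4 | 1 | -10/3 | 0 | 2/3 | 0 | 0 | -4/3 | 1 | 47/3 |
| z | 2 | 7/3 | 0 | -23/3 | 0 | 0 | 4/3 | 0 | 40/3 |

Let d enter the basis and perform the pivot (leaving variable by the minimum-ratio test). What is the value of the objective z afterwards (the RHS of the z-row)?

505/12

Ratio test on column d — row 1: 20/1 = 20; row 2: 15/4 = 15/4; row 3: (10/3)/(1/3) = 10; row 4: (47/3)/(2/3) = 47/2. Minimum is 15/4 at row 2 (w2 leaves); pivot element 4.
Pivot on row 2; the z-row RHS becomes 40/3 − (-23/3)·(15/4) = 505/12.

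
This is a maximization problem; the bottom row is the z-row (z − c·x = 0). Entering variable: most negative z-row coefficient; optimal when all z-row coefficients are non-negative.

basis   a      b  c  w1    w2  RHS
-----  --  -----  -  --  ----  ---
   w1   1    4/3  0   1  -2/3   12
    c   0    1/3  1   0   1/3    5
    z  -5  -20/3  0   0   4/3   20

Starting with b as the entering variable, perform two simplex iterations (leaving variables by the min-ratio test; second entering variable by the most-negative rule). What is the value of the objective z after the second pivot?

88

Ratio test on column b — row 1: 12/(4/3) = 9; row 2: 5/(1/3) = 15. Minimum is 9 at row 1 (w1 leaves); pivot element 4/3.
Pivot on row 1; the z-row RHS becomes 20 − (-20/3)·9 = 80.
Next entering variable (most negative z-row entry -2): w2.
Ratio test on column w2 — row 1: entry -1/2 ≤ 0; row 2: 2/(1/2) = 4. Minimum is 4 at row 2 (c leaves); pivot element 1/2.
After the second pivot the z-row RHS is 80 − (-2)·4 = 88.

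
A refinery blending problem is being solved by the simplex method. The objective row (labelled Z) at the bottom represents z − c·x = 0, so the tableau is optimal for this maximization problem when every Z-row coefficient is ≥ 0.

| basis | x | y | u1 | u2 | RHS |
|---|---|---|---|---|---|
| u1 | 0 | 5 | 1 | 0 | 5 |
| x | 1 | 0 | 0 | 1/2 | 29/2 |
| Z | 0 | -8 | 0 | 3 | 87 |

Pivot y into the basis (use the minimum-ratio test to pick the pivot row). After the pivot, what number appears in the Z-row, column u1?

Ratio test on column y — row 1: 5/5 = 1; row 2: entry 0 ≤ 0. Minimum is 1 at row 1 (u1 leaves); pivot element 5.
Divide row 1 by 5; eliminate column y from the other rows.
Z-row update in column u1: 0 − (-8)·(1/5) = 8/5.

8/5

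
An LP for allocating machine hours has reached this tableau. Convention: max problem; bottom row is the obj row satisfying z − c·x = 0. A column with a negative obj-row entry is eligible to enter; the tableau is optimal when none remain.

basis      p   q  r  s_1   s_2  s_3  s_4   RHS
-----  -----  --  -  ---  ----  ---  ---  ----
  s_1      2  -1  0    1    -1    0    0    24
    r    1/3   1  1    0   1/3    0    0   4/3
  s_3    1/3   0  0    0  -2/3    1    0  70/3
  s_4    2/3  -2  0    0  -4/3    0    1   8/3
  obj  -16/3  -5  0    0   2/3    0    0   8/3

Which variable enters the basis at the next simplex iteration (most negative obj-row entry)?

Negative obj-row entries: p: -16/3, q: -5.
The most negative is -16/3 in column p, so p enters.

p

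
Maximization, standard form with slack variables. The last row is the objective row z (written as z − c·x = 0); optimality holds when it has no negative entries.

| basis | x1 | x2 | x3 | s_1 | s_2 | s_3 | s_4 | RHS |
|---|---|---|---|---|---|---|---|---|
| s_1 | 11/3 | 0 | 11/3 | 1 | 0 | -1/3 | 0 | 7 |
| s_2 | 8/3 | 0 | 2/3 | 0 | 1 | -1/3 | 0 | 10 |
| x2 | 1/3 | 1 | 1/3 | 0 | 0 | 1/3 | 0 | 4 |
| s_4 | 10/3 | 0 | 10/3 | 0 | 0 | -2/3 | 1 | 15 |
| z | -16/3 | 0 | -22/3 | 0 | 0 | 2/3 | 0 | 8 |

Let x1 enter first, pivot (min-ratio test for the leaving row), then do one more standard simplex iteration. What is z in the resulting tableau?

Ratio test on column x1 — row 1: 7/(11/3) = 21/11; row 2: 10/(8/3) = 15/4; row 3: 4/(1/3) = 12; row 4: 15/(10/3) = 9/2. Minimum is 21/11 at row 1 (s_1 leaves); pivot element 11/3.
Pivot on row 1; the z-row RHS becomes 8 − (-16/3)·(21/11) = 200/11.
Next entering variable (most negative z-row entry -2): x3.
Ratio test on column x3 — row 1: (21/11)/1 = 21/11; row 2: entry -2 ≤ 0; row 3: entry 0 ≤ 0; row 4: entry 0 ≤ 0. Minimum is 21/11 at row 1 (x1 leaves); pivot element 1.
After the second pivot the z-row RHS is 200/11 − (-2)·(21/11) = 22.

22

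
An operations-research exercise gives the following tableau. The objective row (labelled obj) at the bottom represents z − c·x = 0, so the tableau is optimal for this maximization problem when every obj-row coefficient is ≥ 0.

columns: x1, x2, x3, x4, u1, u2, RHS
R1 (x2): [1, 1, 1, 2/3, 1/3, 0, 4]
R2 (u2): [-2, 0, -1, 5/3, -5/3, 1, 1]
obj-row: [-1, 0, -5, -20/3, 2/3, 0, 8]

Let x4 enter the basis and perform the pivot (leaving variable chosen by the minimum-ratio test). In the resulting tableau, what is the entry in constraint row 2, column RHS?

3/5

Ratio test on column x4 — row 1: 4/(2/3) = 6; row 2: 1/(5/3) = 3/5. Minimum is 3/5 at row 2 (u2 leaves); pivot element 5/3.
Divide row 2 by 5/3; eliminate column x4 from the other rows.
In the new row 2, the RHS entry is the old entry divided by the pivot: 1/(5/3) = 3/5.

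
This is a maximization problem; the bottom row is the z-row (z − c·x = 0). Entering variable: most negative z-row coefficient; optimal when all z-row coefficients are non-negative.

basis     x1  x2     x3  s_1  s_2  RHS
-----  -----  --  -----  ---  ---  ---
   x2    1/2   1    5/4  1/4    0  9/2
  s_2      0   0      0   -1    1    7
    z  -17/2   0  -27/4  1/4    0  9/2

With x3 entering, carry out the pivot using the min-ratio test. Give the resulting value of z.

144/5

Ratio test on column x3 — row 1: (9/2)/(5/4) = 18/5; row 2: entry 0 ≤ 0. Minimum is 18/5 at row 1 (x2 leaves); pivot element 5/4.
Pivot on row 1; the z-row RHS becomes 9/2 − (-27/4)·(18/5) = 144/5.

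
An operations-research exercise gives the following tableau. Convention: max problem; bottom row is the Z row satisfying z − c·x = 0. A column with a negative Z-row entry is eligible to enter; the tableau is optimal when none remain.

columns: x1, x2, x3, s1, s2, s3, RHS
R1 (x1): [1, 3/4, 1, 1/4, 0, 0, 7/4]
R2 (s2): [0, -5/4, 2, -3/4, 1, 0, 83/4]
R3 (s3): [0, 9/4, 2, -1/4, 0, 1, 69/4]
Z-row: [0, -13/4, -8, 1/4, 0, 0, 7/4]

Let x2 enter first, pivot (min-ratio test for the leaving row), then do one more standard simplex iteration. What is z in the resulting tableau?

Ratio test on column x2 — row 1: (7/4)/(3/4) = 7/3; row 2: entry -5/4 ≤ 0; row 3: (69/4)/(9/4) = 23/3. Minimum is 7/3 at row 1 (x1 leaves); pivot element 3/4.
Pivot on row 1; the Z-row RHS becomes 7/4 − (-13/4)·(7/3) = 28/3.
Next entering variable (most negative Z-row entry -11/3): x3.
Ratio test on column x3 — row 1: (7/3)/(4/3) = 7/4; row 2: (71/3)/(11/3) = 71/11; row 3: entry -1 ≤ 0. Minimum is 7/4 at row 1 (x2 leaves); pivot element 4/3.
After the second pivot the Z-row RHS is 28/3 − (-11/3)·(7/4) = 63/4.

63/4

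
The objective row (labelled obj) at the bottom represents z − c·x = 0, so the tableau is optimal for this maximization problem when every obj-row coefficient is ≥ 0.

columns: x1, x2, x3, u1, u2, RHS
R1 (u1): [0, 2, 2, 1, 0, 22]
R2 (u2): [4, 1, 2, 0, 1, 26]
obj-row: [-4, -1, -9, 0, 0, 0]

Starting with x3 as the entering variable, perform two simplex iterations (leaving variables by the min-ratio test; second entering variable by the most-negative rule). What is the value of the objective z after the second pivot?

Ratio test on column x3 — row 1: 22/2 = 11; row 2: 26/2 = 13. Minimum is 11 at row 1 (u1 leaves); pivot element 2.
Pivot on row 1; the obj-row RHS becomes 0 − (-9)·11 = 99.
Next entering variable (most negative obj-row entry -4): x1.
Ratio test on column x1 — row 1: entry 0 ≤ 0; row 2: 4/4 = 1. Minimum is 1 at row 2 (u2 leaves); pivot element 4.
After the second pivot the obj-row RHS is 99 − (-4)·1 = 103.

103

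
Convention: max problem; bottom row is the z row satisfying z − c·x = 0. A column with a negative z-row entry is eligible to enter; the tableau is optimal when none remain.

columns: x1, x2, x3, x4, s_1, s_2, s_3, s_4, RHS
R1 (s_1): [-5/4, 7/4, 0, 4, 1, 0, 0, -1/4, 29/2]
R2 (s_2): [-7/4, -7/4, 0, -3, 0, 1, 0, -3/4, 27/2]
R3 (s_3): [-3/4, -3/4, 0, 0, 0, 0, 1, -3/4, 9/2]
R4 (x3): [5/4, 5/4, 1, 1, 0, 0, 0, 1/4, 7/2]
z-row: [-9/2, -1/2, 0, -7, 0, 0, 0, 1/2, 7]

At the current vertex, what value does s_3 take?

s_3 is basic (row 3); its value is the RHS of that row, 9/2.

9/2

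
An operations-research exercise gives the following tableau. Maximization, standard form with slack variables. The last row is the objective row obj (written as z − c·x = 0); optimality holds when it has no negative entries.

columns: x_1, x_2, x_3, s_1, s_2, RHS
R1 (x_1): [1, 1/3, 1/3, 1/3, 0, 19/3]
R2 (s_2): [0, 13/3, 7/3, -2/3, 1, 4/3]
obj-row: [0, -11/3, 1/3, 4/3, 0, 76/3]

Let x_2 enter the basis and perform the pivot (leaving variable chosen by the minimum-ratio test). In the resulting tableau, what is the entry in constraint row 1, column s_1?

Ratio test on column x_2 — row 1: (19/3)/(1/3) = 19; row 2: (4/3)/(13/3) = 4/13. Minimum is 4/13 at row 2 (s_2 leaves); pivot element 13/3.
Divide row 2 by 13/3; eliminate column x_2 from the other rows.
Row 1 update in column s_1: 1/3 − (1/3)·(-2/13) = 5/13.

5/13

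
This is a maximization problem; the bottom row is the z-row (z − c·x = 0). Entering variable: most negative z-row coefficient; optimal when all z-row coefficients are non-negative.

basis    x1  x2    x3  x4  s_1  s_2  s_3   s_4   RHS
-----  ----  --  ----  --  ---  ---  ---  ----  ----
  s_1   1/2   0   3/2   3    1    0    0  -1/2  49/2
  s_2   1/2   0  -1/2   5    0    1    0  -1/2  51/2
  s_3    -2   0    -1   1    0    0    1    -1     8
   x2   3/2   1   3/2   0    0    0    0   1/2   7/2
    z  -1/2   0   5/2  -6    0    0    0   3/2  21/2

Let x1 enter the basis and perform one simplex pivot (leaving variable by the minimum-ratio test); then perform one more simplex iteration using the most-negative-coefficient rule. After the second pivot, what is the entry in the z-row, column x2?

Ratio test on column x1 — row 1: (49/2)/(1/2) = 49; row 2: (51/2)/(1/2) = 51; row 3: entry -2 ≤ 0; row 4: (7/2)/(3/2) = 7/3. Minimum is 7/3 at row 4 (x2 leaves); pivot element 3/2.
Divide row 4 by 3/2; eliminate column x1 from the other rows.
Second iteration: most negative z-row entry is -6 in column x4, so x4 enters.
Ratio test on column x4 — row 1: (70/3)/3 = 70/9; row 2: (73/3)/5 = 73/15; row 3: (38/3)/1 = 38/3; row 4: entry 0 ≤ 0. Minimum is 73/15 at row 2 (s_2 leaves); pivot element 5.
Divide row 2 by 5; eliminate column x4 from the other rows.
After both pivots, the entry at the z-row, column x2 is -1/15.

-1/15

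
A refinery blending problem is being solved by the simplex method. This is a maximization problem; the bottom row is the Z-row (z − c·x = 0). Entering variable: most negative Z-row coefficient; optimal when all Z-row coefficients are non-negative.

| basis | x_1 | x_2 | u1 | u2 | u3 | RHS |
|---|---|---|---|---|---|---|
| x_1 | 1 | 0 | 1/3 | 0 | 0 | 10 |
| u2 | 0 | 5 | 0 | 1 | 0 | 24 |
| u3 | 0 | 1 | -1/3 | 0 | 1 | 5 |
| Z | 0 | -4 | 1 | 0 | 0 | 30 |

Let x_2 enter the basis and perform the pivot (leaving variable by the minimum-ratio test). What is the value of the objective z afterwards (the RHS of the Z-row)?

Ratio test on column x_2 — row 1: entry 0 ≤ 0; row 2: 24/5 = 24/5; row 3: 5/1 = 5. Minimum is 24/5 at row 2 (u2 leaves); pivot element 5.
Pivot on row 2; the Z-row RHS becomes 30 − (-4)·(24/5) = 246/5.

246/5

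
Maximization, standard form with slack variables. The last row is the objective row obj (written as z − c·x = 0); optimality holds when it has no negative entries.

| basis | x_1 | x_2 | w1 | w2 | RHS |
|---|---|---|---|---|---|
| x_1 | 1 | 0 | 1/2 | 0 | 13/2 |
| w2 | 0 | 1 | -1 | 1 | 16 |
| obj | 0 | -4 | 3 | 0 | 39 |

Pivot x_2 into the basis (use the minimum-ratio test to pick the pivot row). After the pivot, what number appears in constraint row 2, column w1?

Ratio test on column x_2 — row 1: entry 0 ≤ 0; row 2: 16/1 = 16. Minimum is 16 at row 2 (w2 leaves); pivot element 1.
Divide row 2 by 1; eliminate column x_2 from the other rows.
In the new row 2, the w1 entry is the old entry divided by the pivot: (-1)/1 = -1.

-1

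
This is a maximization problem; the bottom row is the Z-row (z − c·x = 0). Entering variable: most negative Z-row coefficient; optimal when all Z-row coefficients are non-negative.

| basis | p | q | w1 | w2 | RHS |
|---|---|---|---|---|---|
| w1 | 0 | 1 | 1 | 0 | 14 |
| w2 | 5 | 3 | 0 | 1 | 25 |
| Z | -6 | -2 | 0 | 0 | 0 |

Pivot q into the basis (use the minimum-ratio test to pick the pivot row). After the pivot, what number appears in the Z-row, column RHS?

50/3

Ratio test on column q — row 1: 14/1 = 14; row 2: 25/3 = 25/3. Minimum is 25/3 at row 2 (w2 leaves); pivot element 3.
Divide row 2 by 3; eliminate column q from the other rows.
Z-row update in column RHS: 0 − (-2)·(25/3) = 50/3.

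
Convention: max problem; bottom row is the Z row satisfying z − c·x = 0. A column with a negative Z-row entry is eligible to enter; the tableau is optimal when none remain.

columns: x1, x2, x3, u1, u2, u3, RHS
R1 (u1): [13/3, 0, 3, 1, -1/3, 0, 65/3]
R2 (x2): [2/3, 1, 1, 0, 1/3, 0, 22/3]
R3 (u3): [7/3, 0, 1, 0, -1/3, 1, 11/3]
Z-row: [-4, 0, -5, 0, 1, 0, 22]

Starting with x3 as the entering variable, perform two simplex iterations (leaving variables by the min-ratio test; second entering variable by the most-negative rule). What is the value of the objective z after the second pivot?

Ratio test on column x3 — row 1: (65/3)/3 = 65/9; row 2: (22/3)/1 = 22/3; row 3: (11/3)/1 = 11/3. Minimum is 11/3 at row 3 (u3 leaves); pivot element 1.
Pivot on row 3; the Z-row RHS becomes 22 − (-5)·(11/3) = 121/3.
Next entering variable (most negative Z-row entry -2/3): u2.
Ratio test on column u2 — row 1: (32/3)/(2/3) = 16; row 2: (11/3)/(2/3) = 11/2; row 3: entry -1/3 ≤ 0. Minimum is 11/2 at row 2 (x2 leaves); pivot element 2/3.
After the second pivot the Z-row RHS is 121/3 − (-2/3)·(11/2) = 44.

44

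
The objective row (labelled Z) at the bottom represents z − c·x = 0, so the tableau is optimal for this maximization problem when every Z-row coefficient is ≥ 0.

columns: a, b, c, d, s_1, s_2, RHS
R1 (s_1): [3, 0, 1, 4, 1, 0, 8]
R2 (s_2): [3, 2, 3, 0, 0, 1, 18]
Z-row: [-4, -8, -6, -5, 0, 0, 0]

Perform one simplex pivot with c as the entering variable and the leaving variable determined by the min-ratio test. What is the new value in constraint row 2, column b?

Ratio test on column c — row 1: 8/1 = 8; row 2: 18/3 = 6. Minimum is 6 at row 2 (s_2 leaves); pivot element 3.
Divide row 2 by 3; eliminate column c from the other rows.
In the new row 2, the b entry is the old entry divided by the pivot: 2/3 = 2/3.

2/3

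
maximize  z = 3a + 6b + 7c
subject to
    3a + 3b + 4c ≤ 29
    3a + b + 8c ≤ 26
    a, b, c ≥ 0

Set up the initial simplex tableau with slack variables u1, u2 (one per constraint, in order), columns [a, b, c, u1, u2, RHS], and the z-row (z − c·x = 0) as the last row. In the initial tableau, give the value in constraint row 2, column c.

8

Constraint 2 has coefficient 8 on c.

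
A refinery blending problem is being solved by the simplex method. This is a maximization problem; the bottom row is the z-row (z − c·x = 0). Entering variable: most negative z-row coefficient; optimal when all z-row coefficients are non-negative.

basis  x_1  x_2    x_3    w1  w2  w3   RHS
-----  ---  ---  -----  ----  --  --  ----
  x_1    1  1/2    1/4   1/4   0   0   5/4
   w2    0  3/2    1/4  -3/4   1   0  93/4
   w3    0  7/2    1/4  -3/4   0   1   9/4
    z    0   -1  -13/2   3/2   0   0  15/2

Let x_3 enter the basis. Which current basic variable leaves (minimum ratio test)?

Column x_3 entries and ratios — x_1: (5/4)/(1/4) = 5; w2: (93/4)/(1/4) = 93; w3: (9/4)/(1/4) = 9.
Smallest ratio is 5 in the row of x_1, so x_1 leaves.

x_1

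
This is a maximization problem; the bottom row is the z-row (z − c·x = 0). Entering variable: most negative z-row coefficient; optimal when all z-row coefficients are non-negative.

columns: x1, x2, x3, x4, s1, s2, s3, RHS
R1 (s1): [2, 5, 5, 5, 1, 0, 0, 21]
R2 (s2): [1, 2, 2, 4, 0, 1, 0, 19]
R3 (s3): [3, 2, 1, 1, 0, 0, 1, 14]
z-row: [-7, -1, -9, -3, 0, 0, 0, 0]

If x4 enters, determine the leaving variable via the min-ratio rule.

s1

Column x4 entries and ratios — s1: 21/5 = 21/5; s2: 19/4 = 19/4; s3: 14/1 = 14.
Smallest ratio is 21/5 in the row of s1, so s1 leaves.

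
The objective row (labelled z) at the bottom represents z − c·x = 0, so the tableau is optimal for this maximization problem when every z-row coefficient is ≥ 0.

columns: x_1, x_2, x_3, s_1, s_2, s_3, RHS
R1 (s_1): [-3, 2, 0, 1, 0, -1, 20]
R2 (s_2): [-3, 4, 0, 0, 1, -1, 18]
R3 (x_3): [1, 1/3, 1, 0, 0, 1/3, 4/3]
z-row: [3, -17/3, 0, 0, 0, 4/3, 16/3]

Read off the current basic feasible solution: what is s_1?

s_1 is basic (row 1); its value is the RHS of that row, 20.

20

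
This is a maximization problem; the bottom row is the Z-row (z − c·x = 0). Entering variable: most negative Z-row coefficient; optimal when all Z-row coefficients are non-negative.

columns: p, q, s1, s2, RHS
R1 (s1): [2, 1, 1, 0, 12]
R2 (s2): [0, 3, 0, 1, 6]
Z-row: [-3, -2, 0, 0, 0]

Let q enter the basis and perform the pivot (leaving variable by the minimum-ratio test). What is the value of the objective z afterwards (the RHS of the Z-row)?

Ratio test on column q — row 1: 12/1 = 12; row 2: 6/3 = 2. Minimum is 2 at row 2 (s2 leaves); pivot element 3.
Pivot on row 2; the Z-row RHS becomes 0 − (-2)·2 = 4.

4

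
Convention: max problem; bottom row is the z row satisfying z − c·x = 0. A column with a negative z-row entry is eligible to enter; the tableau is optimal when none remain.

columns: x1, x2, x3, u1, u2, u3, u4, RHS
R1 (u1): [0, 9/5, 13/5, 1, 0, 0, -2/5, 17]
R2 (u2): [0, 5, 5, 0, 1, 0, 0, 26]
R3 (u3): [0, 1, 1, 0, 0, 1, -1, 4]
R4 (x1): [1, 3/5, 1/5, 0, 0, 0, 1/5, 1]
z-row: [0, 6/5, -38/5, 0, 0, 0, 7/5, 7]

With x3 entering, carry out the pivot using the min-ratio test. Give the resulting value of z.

Ratio test on column x3 — row 1: 17/(13/5) = 85/13; row 2: 26/5 = 26/5; row 3: 4/1 = 4; row 4: 1/(1/5) = 5. Minimum is 4 at row 3 (u3 leaves); pivot element 1.
Pivot on row 3; the z-row RHS becomes 7 − (-38/5)·4 = 187/5.

187/5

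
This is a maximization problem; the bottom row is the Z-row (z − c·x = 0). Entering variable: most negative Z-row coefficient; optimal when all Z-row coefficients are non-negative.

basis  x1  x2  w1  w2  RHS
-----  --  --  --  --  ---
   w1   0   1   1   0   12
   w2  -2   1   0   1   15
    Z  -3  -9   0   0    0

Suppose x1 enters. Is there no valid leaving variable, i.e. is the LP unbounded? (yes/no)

yes

Every constraint-row entry in column x1 is ≤ 0, so increasing x1 is unbounded.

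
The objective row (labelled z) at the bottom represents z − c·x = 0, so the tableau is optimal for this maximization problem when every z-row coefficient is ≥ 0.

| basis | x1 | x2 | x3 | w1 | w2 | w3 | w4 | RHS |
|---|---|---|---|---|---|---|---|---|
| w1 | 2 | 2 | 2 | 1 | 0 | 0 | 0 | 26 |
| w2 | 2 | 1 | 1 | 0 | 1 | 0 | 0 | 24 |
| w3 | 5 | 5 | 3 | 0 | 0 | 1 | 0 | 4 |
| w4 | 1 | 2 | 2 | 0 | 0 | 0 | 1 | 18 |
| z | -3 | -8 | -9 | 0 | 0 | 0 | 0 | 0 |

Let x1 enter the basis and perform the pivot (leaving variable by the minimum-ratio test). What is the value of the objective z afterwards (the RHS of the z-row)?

Ratio test on column x1 — row 1: 26/2 = 13; row 2: 24/2 = 12; row 3: 4/5 = 4/5; row 4: 18/1 = 18. Minimum is 4/5 at row 3 (w3 leaves); pivot element 5.
Pivot on row 3; the z-row RHS becomes 0 − (-3)·(4/5) = 12/5.

12/5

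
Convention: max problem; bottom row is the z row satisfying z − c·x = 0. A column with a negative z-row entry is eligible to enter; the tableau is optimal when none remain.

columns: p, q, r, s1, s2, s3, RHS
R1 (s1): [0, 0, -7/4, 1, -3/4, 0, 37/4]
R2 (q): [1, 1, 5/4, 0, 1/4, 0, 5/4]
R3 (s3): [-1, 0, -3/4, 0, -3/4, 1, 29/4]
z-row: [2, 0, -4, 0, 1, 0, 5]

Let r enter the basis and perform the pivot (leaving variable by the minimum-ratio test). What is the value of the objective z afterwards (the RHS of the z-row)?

Ratio test on column r — row 1: entry -7/4 ≤ 0; row 2: (5/4)/(5/4) = 1; row 3: entry -3/4 ≤ 0. Minimum is 1 at row 2 (q leaves); pivot element 5/4.
Pivot on row 2; the z-row RHS becomes 5 − (-4)·1 = 9.

9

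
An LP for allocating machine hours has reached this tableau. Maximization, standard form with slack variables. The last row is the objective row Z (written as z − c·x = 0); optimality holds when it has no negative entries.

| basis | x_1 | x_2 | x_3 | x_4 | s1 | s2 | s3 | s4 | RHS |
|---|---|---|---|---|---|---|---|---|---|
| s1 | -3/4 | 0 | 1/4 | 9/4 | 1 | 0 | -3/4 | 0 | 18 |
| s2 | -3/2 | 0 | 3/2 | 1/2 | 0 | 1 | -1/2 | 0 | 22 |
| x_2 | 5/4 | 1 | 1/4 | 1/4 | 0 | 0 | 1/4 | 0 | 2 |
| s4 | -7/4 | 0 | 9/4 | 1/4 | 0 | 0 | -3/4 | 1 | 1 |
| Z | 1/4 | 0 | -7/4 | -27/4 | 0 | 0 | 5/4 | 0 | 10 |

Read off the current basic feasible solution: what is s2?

s2 is basic (row 2); its value is the RHS of that row, 22.

22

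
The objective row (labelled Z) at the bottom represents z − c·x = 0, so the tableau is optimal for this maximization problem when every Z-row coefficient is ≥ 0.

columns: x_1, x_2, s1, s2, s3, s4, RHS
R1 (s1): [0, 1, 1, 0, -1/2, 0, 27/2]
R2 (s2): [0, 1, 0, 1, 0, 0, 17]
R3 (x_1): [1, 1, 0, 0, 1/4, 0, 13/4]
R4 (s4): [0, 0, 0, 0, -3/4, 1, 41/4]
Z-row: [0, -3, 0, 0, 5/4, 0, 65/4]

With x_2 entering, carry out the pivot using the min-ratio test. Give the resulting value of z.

26

Ratio test on column x_2 — row 1: (27/2)/1 = 27/2; row 2: 17/1 = 17; row 3: (13/4)/1 = 13/4; row 4: entry 0 ≤ 0. Minimum is 13/4 at row 3 (x_1 leaves); pivot element 1.
Pivot on row 3; the Z-row RHS becomes 65/4 − (-3)·(13/4) = 26.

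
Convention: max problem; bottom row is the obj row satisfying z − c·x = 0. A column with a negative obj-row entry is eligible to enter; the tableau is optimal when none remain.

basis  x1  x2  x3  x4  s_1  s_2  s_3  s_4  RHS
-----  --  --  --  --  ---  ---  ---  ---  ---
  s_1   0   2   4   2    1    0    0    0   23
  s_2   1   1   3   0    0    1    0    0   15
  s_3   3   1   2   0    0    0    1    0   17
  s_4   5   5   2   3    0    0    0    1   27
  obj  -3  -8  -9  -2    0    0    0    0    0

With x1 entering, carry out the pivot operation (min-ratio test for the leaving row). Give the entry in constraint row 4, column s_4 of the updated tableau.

1/5

Ratio test on column x1 — row 1: entry 0 ≤ 0; row 2: 15/1 = 15; row 3: 17/3 = 17/3; row 4: 27/5 = 27/5. Minimum is 27/5 at row 4 (s_4 leaves); pivot element 5.
Divide row 4 by 5; eliminate column x1 from the other rows.
In the new row 4, the s_4 entry is the old entry divided by the pivot: 1/5 = 1/5.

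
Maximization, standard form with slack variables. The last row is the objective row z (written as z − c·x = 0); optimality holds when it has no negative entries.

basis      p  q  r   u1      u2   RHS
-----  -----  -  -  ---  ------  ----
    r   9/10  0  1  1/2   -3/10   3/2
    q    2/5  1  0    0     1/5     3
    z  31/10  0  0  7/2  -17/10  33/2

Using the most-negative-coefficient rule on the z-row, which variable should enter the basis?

Negative z-row entries: u2: -17/10.
The most negative is -17/10 in column u2, so u2 enters.

u2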